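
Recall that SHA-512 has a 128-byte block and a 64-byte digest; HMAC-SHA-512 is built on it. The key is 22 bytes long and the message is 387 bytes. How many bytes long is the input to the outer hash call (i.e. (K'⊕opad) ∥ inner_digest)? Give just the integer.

192

Key is 22 ≤ 128 bytes, zero-padded: |K'| = 128.
Outer input = (K'⊕opad) ∥ H(inner) → 128 + 64 = 192 bytes.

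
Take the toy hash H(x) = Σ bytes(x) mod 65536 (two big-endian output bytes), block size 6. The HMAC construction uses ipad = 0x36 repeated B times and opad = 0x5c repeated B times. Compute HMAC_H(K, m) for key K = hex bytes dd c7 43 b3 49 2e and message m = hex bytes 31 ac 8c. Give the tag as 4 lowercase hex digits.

Key hex bytes dd c7 43 b3 49 2e is exactly B = 6 bytes: K' = dd c7 43 b3 49 2e.
K' ⊕ ipad = eb f1 75 85 7f 18.  K' ⊕ opad = 81 9b 1f ef 15 72.
Inner input = (K'⊕ipad) ∥ m = eb f1 75 85 7f 18 ∥ 31 ac 8c.
Inner hash: sum = 235+241+117+133+127+24+49+172+140 = 1238 → 04 d6.
Outer input = (K'⊕opad) ∥ inner = 81 9b 1f ef 15 72 ∥ 04 d6.
Outer hash (tag): sum = 129+155+31+239+21+114+4+214 = 907 → 03 8b.

038b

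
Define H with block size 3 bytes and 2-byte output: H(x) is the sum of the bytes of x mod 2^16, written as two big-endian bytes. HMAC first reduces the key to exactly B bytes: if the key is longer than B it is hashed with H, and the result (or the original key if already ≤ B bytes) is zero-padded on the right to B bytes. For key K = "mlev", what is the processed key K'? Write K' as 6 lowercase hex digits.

01b400

|K| = 4 > B = 3, so first hash the key.
H(K): sum = 109+108+101+118 = 436 → 01 b4.
Zero-pad H(K) = 01 b4 to 3 bytes: K' = 01 b4 00.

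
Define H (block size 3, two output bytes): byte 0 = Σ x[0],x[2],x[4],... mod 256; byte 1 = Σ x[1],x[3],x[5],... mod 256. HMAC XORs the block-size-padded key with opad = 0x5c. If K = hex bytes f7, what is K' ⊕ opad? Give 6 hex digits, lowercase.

ab5c5c

Key hex bytes f7 is 1 byte ≤ B = 3; zero-pad to 3 bytes: K' = f7 00 00.
XOR each byte with 0x5c: f7⊕5c=ab, 00⊕5c=5c, 00⊕5c=5c.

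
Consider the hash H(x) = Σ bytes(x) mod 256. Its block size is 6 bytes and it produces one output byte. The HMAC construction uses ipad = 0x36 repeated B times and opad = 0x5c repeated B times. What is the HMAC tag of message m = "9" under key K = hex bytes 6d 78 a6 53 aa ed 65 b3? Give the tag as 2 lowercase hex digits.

Key hex bytes 6d 78 a6 53 aa ed 65 b3 is 8 bytes > B = 6, so hash it first: H(key) = 8d, then zero-pad to 6 bytes: K' = 8d 00 00 00 00 00.
K' ⊕ ipad = bb 36 36 36 36 36.  K' ⊕ opad = d1 5c 5c 5c 5c 5c.
Inner input = (K'⊕ipad) ∥ m = bb 36 36 36 36 36 ∥ 39.
Inner hash: sum = 187+54+54+54+54+54+57 = 514; mod 256 = 2 → 02.
Outer input = (K'⊕opad) ∥ inner = d1 5c 5c 5c 5c 5c ∥ 02.
Outer hash (tag): sum = 209+92+92+92+92+92+2 = 671; mod 256 = 159 → 9f.

9f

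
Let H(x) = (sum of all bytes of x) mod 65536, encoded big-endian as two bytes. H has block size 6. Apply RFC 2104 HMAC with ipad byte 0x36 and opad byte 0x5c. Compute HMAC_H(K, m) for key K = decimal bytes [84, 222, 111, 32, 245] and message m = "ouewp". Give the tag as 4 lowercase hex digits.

Key decimal bytes [84, 222, 111, 32, 245] = 54 de 6f 20 f5 is 5 bytes ≤ B = 6; zero-pad to 6 bytes: K' = 54 de 6f 20 f5 00.
K' ⊕ ipad = 62 e8 59 16 c3 36.  K' ⊕ opad = 08 82 33 7c a9 5c.
Inner input = (K'⊕ipad) ∥ m = 62 e8 59 16 c3 36 ∥ 6f 75 65 77 70.
Inner hash: sum = 98+232+89+22+195+54+111+117+101+119+112 = 1250 → 04 e2.
Outer input = (K'⊕opad) ∥ inner = 08 82 33 7c a9 5c ∥ 04 e2.
Outer hash (tag): sum = 8+130+51+124+169+92+4+226 = 804 → 03 24.

0324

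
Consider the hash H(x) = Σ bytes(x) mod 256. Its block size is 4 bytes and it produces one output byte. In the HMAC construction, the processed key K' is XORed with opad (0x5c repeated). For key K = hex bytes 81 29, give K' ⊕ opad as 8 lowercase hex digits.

Key hex bytes 81 29 is 2 bytes ≤ B = 4; zero-pad to 4 bytes: K' = 81 29 00 00.
XOR each byte with 0x5c: 81⊕5c=dd, 29⊕5c=75, 00⊕5c=5c, 00⊕5c=5c.

dd755c5c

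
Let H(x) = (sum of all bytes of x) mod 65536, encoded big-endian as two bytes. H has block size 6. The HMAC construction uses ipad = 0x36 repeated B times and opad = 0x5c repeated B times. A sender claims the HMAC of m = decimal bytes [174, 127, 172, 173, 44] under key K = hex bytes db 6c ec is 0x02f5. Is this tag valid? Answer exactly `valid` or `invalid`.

valid

Key hex bytes db 6c ec is 3 bytes ≤ B = 6; zero-pad to 6 bytes: K' = db 6c ec 00 00 00.
K' ⊕ ipad = ed 5a da 36 36 36; K' ⊕ opad = 87 30 b0 5c 5c 5c.
Inner hash: sum = 237+90+218+54+54+54+174+127+172+173+44 = 1397 → 05 75.
Outer hash (recomputed tag): sum = 135+48+176+92+92+92+5+117 = 757 → 02 f5.
Recomputed tag = 02f5; claimed = 02f5 → match.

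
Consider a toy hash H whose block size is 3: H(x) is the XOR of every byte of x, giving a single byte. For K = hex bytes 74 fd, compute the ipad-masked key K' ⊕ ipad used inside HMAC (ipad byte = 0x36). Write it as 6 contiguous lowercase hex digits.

42cb36

Key hex bytes 74 fd is 2 bytes ≤ B = 3; zero-pad to 3 bytes: K' = 74 fd 00.
XOR each byte with 0x36: 74⊕36=42, fd⊕36=cb, 00⊕36=36.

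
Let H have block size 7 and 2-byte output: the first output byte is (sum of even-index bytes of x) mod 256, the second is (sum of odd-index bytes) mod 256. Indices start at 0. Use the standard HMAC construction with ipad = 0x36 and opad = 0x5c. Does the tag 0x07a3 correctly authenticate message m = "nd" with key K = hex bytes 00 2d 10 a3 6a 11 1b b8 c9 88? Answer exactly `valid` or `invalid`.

valid

Key hex bytes 00 2d 10 a3 6a 11 1b b8 c9 88 is 10 bytes > B = 7, so hash it first: H(key) = 5e 21, then zero-pad to 7 bytes: K' = 5e 21 00 00 00 00 00.
K' ⊕ ipad = 68 17 36 36 36 36 36; K' ⊕ opad = 02 7d 5c 5c 5c 5c 5c.
Inner hash: even-index sum = 366 mod 256 = 110; odd-index sum = 241 mod 256 = 241 → 6e f1.
Outer hash (recomputed tag): even-index sum = 519 mod 256 = 7; odd-index sum = 419 mod 256 = 163 → 07 a3.
Recomputed tag = 07a3; claimed = 07a3 → match.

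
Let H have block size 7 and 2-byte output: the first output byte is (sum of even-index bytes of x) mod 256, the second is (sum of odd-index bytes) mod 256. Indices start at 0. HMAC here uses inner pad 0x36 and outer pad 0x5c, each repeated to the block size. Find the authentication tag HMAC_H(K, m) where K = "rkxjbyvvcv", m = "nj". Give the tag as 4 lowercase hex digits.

Key "rkxjbyvvcv" = 72 6b 78 6a 62 79 76 76 63 76 is 10 bytes > B = 7, so hash it first: H(key) = 25 3a, then zero-pad to 7 bytes: K' = 25 3a 00 00 00 00 00.
K' ⊕ ipad = 13 0c 36 36 36 36 36.  K' ⊕ opad = 79 66 5c 5c 5c 5c 5c.
Inner input = (K'⊕ipad) ∥ m = 13 0c 36 36 36 36 36 ∥ 6e 6a.
Inner hash: even-index sum = 287 mod 256 = 31; odd-index sum = 230 mod 256 = 230 → 1f e6.
Outer input = (K'⊕opad) ∥ inner = 79 66 5c 5c 5c 5c 5c ∥ 1f e6.
Outer hash (tag): even-index sum = 627 mod 256 = 115; odd-index sum = 317 mod 256 = 61 → 73 3d.

733d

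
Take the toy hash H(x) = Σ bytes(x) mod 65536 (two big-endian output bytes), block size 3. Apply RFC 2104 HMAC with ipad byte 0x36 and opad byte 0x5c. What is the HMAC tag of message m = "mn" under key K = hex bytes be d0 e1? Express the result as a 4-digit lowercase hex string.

024e

Key hex bytes be d0 e1 is exactly B = 3 bytes: K' = be d0 e1.
K' ⊕ ipad = 88 e6 d7.  K' ⊕ opad = e2 8c bd.
Inner input = (K'⊕ipad) ∥ m = 88 e6 d7 ∥ 6d 6e.
Inner hash: sum = 136+230+215+109+110 = 800 → 03 20.
Outer input = (K'⊕opad) ∥ inner = e2 8c bd ∥ 03 20.
Outer hash (tag): sum = 226+140+189+3+32 = 590 → 02 4e.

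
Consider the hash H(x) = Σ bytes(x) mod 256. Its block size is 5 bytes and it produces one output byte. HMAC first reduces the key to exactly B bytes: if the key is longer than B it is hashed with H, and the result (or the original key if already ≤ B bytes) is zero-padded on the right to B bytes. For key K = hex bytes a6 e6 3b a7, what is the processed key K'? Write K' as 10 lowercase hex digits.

Key hex bytes a6 e6 3b a7 is 4 bytes ≤ B = 5; zero-pad to 5 bytes: K' = a6 e6 3b a7 00.

a6e63ba700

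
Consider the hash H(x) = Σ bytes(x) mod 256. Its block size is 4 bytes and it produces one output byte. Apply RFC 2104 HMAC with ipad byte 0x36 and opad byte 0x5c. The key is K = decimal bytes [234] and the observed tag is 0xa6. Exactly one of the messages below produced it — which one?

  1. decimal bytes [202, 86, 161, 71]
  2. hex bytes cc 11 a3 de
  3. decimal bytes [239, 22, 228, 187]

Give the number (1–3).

Key decimal bytes [234] = ea is 1 byte ≤ B = 4; zero-pad to 4 bytes: K' = ea 00 00 00.
K' ⊕ ipad = dc 36 36 36; K' ⊕ opad = b6 5c 5c 5c.
m1: inner = H(dc 36 36 36 ca 56 a1 47) = 86; tag = H(b6 5c 5c 5c 86) = 50
m2: inner = H(dc 36 36 36 cc 11 a3 de) = dc; tag = H(b6 5c 5c 5c dc) = a6 ← matches
m3: inner = H(dc 36 36 36 ef 16 e4 bb) = 22; tag = H(b6 5c 5c 5c 22) = ec

2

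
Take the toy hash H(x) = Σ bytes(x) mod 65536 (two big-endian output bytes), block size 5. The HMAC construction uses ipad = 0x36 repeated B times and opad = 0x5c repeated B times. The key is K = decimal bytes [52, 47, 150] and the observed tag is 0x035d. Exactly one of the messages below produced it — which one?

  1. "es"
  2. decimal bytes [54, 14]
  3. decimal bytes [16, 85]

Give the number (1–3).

1

Key decimal bytes [52, 47, 150] = 34 2f 96 is 3 bytes ≤ B = 5; zero-pad to 5 bytes: K' = 34 2f 96 00 00.
K' ⊕ ipad = 02 19 a0 36 36; K' ⊕ opad = 68 73 ca 5c 5c.
m1: inner = H(02 19 a0 36 36 65 73) = 01 ff; tag = H(68 73 ca 5c 5c 01 ff) = 035d ← matches
m2: inner = H(02 19 a0 36 36 36 0e) = 01 6b; tag = H(68 73 ca 5c 5c 01 6b) = 02c9
m3: inner = H(02 19 a0 36 36 10 55) = 01 8c; tag = H(68 73 ca 5c 5c 01 8c) = 02ea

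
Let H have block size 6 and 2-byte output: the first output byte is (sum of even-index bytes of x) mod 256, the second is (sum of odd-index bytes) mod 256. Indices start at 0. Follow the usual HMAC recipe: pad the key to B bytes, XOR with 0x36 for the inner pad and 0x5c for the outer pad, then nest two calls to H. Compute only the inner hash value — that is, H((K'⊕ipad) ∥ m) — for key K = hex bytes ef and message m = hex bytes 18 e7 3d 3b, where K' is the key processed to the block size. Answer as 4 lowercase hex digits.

Key hex bytes ef is 1 byte ≤ B = 6; zero-pad to 6 bytes: K' = ef 00 00 00 00 00.
K' ⊕ ipad = d9 36 36 36 36 36.
Inner input = d9 36 36 36 36 36 ∥ 18 e7 3d 3b.
Inner hash: even-index sum = 410 mod 256 = 154; odd-index sum = 452 mod 256 = 196 → 9a c4.

9ac4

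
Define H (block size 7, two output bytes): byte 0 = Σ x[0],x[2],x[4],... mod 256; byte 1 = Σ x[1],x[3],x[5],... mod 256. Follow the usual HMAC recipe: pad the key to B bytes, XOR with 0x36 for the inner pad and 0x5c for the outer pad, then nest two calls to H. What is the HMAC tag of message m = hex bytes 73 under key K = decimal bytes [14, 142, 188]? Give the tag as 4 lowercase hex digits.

Key decimal bytes [14, 142, 188] = 0e 8e bc is 3 bytes ≤ B = 7; zero-pad to 7 bytes: K' = 0e 8e bc 00 00 00 00.
K' ⊕ ipad = 38 b8 8a 36 36 36 36.  K' ⊕ opad = 52 d2 e0 5c 5c 5c 5c.
Inner input = (K'⊕ipad) ∥ m = 38 b8 8a 36 36 36 36 ∥ 73.
Inner hash: even-index sum = 302 mod 256 = 46; odd-index sum = 407 mod 256 = 151 → 2e 97.
Outer input = (K'⊕opad) ∥ inner = 52 d2 e0 5c 5c 5c 5c ∥ 2e 97.
Outer hash (tag): even-index sum = 641 mod 256 = 129; odd-index sum = 440 mod 256 = 184 → 81 b8.

81b8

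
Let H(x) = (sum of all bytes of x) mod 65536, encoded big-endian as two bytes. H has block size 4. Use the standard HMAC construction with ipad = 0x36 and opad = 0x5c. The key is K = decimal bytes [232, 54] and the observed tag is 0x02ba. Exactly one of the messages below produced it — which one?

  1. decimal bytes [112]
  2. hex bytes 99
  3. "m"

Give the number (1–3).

2

Key decimal bytes [232, 54] = e8 36 is 2 bytes ≤ B = 4; zero-pad to 4 bytes: K' = e8 36 00 00.
K' ⊕ ipad = de 00 36 36; K' ⊕ opad = b4 6a 5c 5c.
m1: inner = H(de 00 36 36 70) = 01 ba; tag = H(b4 6a 5c 5c 01 ba) = 0291
m2: inner = H(de 00 36 36 99) = 01 e3; tag = H(b4 6a 5c 5c 01 e3) = 02ba ← matches
m3: inner = H(de 00 36 36 6d) = 01 b7; tag = H(b4 6a 5c 5c 01 b7) = 028e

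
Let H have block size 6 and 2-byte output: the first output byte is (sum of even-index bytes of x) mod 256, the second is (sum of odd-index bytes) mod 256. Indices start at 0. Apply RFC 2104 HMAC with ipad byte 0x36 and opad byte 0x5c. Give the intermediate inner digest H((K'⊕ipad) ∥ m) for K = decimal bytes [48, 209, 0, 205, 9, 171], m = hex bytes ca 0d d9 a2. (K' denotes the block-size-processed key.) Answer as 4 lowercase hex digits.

Key decimal bytes [48, 209, 0, 205, 9, 171] = 30 d1 00 cd 09 ab is exactly B = 6 bytes: K' = 30 d1 00 cd 09 ab.
K' ⊕ ipad = 06 e7 36 fb 3f 9d.
Inner input = 06 e7 36 fb 3f 9d ∥ ca 0d d9 a2.
Inner hash: even-index sum = 542 mod 256 = 30; odd-index sum = 814 mod 256 = 46 → 1e 2e.

1e2e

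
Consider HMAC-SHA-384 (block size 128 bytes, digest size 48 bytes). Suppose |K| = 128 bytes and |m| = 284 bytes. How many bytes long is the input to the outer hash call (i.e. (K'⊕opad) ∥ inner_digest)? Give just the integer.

Key is 128 ≤ 128 bytes, zero-padded: |K'| = 128.
Outer input = (K'⊕opad) ∥ H(inner) → 128 + 48 = 176 bytes.

176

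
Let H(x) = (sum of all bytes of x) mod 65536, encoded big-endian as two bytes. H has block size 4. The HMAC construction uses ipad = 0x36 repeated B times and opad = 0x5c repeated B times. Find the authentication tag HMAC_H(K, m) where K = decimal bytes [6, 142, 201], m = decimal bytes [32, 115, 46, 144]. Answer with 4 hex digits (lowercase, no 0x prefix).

028e

Key decimal bytes [6, 142, 201] = 06 8e c9 is 3 bytes ≤ B = 4; zero-pad to 4 bytes: K' = 06 8e c9 00.
K' ⊕ ipad = 30 b8 ff 36.  K' ⊕ opad = 5a d2 95 5c.
Inner input = (K'⊕ipad) ∥ m = 30 b8 ff 36 ∥ 20 73 2e 90.
Inner hash: sum = 48+184+255+54+32+115+46+144 = 878 → 03 6e.
Outer input = (K'⊕opad) ∥ inner = 5a d2 95 5c ∥ 03 6e.
Outer hash (tag): sum = 90+210+149+92+3+110 = 654 → 02 8e.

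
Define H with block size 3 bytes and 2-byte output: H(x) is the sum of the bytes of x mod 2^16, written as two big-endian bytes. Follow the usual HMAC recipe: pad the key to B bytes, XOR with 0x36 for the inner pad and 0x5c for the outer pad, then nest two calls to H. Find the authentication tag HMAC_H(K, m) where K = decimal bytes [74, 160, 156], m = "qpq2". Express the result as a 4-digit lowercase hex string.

Key decimal bytes [74, 160, 156] = 4a a0 9c is exactly B = 3 bytes: K' = 4a a0 9c.
K' ⊕ ipad = 7c 96 aa.  K' ⊕ opad = 16 fc c0.
Inner input = (K'⊕ipad) ∥ m = 7c 96 aa ∥ 71 70 71 32.
Inner hash: sum = 124+150+170+113+112+113+50 = 832 → 03 40.
Outer input = (K'⊕opad) ∥ inner = 16 fc c0 ∥ 03 40.
Outer hash (tag): sum = 22+252+192+3+64 = 533 → 02 15.

0215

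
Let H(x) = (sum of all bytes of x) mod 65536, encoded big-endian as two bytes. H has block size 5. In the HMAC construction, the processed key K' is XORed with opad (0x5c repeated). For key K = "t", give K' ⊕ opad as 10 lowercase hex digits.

285c5c5c5c

Key "t" = 74 is 1 byte ≤ B = 5; zero-pad to 5 bytes: K' = 74 00 00 00 00.
XOR each byte with 0x5c: 74⊕5c=28, 00⊕5c=5c, 00⊕5c=5c, 00⊕5c=5c, 00⊕5c=5c.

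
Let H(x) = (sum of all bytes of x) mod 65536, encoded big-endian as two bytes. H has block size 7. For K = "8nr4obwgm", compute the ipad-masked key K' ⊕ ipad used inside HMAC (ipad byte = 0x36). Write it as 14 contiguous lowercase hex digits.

355e3636363636

Key "8nr4obwgm" = 38 6e 72 34 6f 62 77 67 6d is 9 bytes > B = 7, so hash it first: H(key) = 03 68, then zero-pad to 7 bytes: K' = 03 68 00 00 00 00 00.
XOR each byte with 0x36: 03⊕36=35, 68⊕36=5e, 00⊕36=36, 00⊕36=36, 00⊕36=36, 00⊕36=36, 00⊕36=36.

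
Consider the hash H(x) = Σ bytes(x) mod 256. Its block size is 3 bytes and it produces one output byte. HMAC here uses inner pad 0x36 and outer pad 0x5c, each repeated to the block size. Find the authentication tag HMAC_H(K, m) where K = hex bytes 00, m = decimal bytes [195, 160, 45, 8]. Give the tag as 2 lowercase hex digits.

4e

Key hex bytes 00 is 1 byte ≤ B = 3; zero-pad to 3 bytes: K' = 00 00 00.
K' ⊕ ipad = 36 36 36.  K' ⊕ opad = 5c 5c 5c.
Inner input = (K'⊕ipad) ∥ m = 36 36 36 ∥ c3 a0 2d 08.
Inner hash: sum = 54+54+54+195+160+45+8 = 570; mod 256 = 58 → 3a.
Outer input = (K'⊕opad) ∥ inner = 5c 5c 5c ∥ 3a.
Outer hash (tag): sum = 92+92+92+58 = 334; mod 256 = 78 → 4e.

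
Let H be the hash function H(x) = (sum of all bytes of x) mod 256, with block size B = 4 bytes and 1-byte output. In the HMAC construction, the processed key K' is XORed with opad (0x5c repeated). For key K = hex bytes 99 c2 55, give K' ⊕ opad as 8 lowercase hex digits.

c59e095c

Key hex bytes 99 c2 55 is 3 bytes ≤ B = 4; zero-pad to 4 bytes: K' = 99 c2 55 00.
XOR each byte with 0x5c: 99⊕5c=c5, c2⊕5c=9e, 55⊕5c=09, 00⊕5c=5c.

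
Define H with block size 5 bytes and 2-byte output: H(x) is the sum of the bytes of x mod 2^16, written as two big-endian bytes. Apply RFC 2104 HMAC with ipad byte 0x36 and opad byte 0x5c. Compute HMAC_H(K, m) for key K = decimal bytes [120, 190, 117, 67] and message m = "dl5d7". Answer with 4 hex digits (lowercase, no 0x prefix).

Key decimal bytes [120, 190, 117, 67] = 78 be 75 43 is 4 bytes ≤ B = 5; zero-pad to 5 bytes: K' = 78 be 75 43 00.
K' ⊕ ipad = 4e 88 43 75 36.  K' ⊕ opad = 24 e2 29 1f 5c.
Inner input = (K'⊕ipad) ∥ m = 4e 88 43 75 36 ∥ 64 6c 35 64 37.
Inner hash: sum = 78+136+67+117+54+100+108+53+100+55 = 868 → 03 64.
Outer input = (K'⊕opad) ∥ inner = 24 e2 29 1f 5c ∥ 03 64.
Outer hash (tag): sum = 36+226+41+31+92+3+100 = 529 → 02 11.

0211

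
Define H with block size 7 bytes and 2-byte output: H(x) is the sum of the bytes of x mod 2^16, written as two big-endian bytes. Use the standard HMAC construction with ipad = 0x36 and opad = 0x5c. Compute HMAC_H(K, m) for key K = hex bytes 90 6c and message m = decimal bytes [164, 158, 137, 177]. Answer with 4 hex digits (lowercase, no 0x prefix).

Key hex bytes 90 6c is 2 bytes ≤ B = 7; zero-pad to 7 bytes: K' = 90 6c 00 00 00 00 00.
K' ⊕ ipad = a6 5a 36 36 36 36 36.  K' ⊕ opad = cc 30 5c 5c 5c 5c 5c.
Inner input = (K'⊕ipad) ∥ m = a6 5a 36 36 36 36 36 ∥ a4 9e 89 b1.
Inner hash: sum = 166+90+54+54+54+54+54+164+158+137+177 = 1162 → 04 8a.
Outer input = (K'⊕opad) ∥ inner = cc 30 5c 5c 5c 5c 5c ∥ 04 8a.
Outer hash (tag): sum = 204+48+92+92+92+92+92+4+138 = 854 → 03 56.

0356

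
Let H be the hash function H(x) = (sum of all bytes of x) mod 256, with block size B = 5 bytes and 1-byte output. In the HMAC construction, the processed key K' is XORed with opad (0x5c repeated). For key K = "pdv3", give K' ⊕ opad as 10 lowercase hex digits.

2c382a6f5c

Key "pdv3" = 70 64 76 33 is 4 bytes ≤ B = 5; zero-pad to 5 bytes: K' = 70 64 76 33 00.
XOR each byte with 0x5c: 70⊕5c=2c, 64⊕5c=38, 76⊕5c=2a, 33⊕5c=6f, 00⊕5c=5c.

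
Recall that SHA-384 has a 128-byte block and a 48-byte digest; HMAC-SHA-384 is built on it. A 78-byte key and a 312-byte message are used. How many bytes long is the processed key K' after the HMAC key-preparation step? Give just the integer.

128

Key is 78 ≤ 128 bytes, zero-padded: |K'| = 128.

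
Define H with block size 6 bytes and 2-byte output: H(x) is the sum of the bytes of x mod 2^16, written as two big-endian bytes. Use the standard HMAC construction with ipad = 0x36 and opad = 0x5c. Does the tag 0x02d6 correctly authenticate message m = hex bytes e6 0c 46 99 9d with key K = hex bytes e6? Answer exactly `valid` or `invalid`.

valid

Key hex bytes e6 is 1 byte ≤ B = 6; zero-pad to 6 bytes: K' = e6 00 00 00 00 00.
K' ⊕ ipad = d0 36 36 36 36 36; K' ⊕ opad = ba 5c 5c 5c 5c 5c.
Inner hash: sum = 208+54+54+54+54+54+230+12+70+153+157 = 1100 → 04 4c.
Outer hash (recomputed tag): sum = 186+92+92+92+92+92+4+76 = 726 → 02 d6.
Recomputed tag = 02d6; claimed = 02d6 → match.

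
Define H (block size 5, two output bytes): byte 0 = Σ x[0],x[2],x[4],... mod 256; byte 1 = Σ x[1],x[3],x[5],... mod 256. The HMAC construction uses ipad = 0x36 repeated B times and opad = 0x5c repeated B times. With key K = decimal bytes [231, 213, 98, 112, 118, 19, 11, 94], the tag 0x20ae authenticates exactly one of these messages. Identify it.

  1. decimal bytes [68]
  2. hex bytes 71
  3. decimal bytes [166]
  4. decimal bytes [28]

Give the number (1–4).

4

Key decimal bytes [231, 213, 98, 112, 118, 19, 11, 94] = e7 d5 62 70 76 13 0b 5e is 8 bytes > B = 5, so hash it first: H(key) = ca b6, then zero-pad to 5 bytes: K' = ca b6 00 00 00.
K' ⊕ ipad = fc 80 36 36 36; K' ⊕ opad = 96 ea 5c 5c 5c.
m1: inner = H(fc 80 36 36 36 44) = 68 fa; tag = H(96 ea 5c 5c 5c 68 fa) = 48ae
m2: inner = H(fc 80 36 36 36 71) = 68 27; tag = H(96 ea 5c 5c 5c 68 27) = 75ae
m3: inner = H(fc 80 36 36 36 a6) = 68 5c; tag = H(96 ea 5c 5c 5c 68 5c) = aaae
m4: inner = H(fc 80 36 36 36 1c) = 68 d2; tag = H(96 ea 5c 5c 5c 68 d2) = 20ae ← matches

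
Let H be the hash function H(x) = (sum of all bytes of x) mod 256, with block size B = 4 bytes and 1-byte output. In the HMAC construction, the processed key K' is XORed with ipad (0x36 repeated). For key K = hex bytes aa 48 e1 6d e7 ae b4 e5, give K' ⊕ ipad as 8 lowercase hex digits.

58363636

Key hex bytes aa 48 e1 6d e7 ae b4 e5 is 8 bytes > B = 4, so hash it first: H(key) = 6e, then zero-pad to 4 bytes: K' = 6e 00 00 00.
XOR each byte with 0x36: 6e⊕36=58, 00⊕36=36, 00⊕36=36, 00⊕36=36.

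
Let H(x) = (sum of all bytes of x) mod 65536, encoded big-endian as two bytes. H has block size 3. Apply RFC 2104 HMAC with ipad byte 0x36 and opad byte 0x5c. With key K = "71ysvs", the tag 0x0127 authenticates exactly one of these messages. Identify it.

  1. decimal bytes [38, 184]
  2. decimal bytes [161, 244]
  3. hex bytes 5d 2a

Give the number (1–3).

Key "71ysvs" = 37 31 79 73 76 73 is 6 bytes > B = 3, so hash it first: H(key) = 02 3d, then zero-pad to 3 bytes: K' = 02 3d 00.
K' ⊕ ipad = 34 0b 36; K' ⊕ opad = 5e 61 5c.
m1: inner = H(34 0b 36 26 b8) = 01 53; tag = H(5e 61 5c 01 53) = 016f
m2: inner = H(34 0b 36 a1 f4) = 02 0a; tag = H(5e 61 5c 02 0a) = 0127 ← matches
m3: inner = H(34 0b 36 5d 2a) = 00 fc; tag = H(5e 61 5c 00 fc) = 0217

2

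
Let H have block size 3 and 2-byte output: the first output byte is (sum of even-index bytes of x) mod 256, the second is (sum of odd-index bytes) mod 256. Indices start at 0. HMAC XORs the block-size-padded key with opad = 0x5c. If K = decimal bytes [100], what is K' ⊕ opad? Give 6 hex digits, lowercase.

385c5c

Key decimal bytes [100] = 64 is 1 byte ≤ B = 3; zero-pad to 3 bytes: K' = 64 00 00.
XOR each byte with 0x5c: 64⊕5c=38, 00⊕5c=5c, 00⊕5c=5c.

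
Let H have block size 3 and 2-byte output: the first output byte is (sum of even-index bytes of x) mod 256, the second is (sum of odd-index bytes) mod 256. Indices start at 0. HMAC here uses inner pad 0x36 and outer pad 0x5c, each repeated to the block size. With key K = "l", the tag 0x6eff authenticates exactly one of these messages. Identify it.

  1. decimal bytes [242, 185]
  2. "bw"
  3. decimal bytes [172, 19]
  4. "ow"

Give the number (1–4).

Key "l" = 6c is 1 byte ≤ B = 3; zero-pad to 3 bytes: K' = 6c 00 00.
K' ⊕ ipad = 5a 36 36; K' ⊕ opad = 30 5c 5c.
m1: inner = H(5a 36 36 f2 b9) = 49 28; tag = H(30 5c 5c 49 28) = b4a5
m2: inner = H(5a 36 36 62 77) = 07 98; tag = H(30 5c 5c 07 98) = 2463
m3: inner = H(5a 36 36 ac 13) = a3 e2; tag = H(30 5c 5c a3 e2) = 6eff ← matches
m4: inner = H(5a 36 36 6f 77) = 07 a5; tag = H(30 5c 5c 07 a5) = 3163

3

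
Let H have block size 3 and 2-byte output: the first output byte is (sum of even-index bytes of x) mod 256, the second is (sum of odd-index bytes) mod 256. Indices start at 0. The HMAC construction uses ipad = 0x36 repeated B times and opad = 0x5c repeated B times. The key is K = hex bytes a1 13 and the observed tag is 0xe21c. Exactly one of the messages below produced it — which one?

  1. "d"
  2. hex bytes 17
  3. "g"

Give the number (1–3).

Key hex bytes a1 13 is 2 bytes ≤ B = 3; zero-pad to 3 bytes: K' = a1 13 00.
K' ⊕ ipad = 97 25 36; K' ⊕ opad = fd 4f 5c.
m1: inner = H(97 25 36 64) = cd 89; tag = H(fd 4f 5c cd 89) = e21c ← matches
m2: inner = H(97 25 36 17) = cd 3c; tag = H(fd 4f 5c cd 3c) = 951c
m3: inner = H(97 25 36 67) = cd 8c; tag = H(fd 4f 5c cd 8c) = e51c

1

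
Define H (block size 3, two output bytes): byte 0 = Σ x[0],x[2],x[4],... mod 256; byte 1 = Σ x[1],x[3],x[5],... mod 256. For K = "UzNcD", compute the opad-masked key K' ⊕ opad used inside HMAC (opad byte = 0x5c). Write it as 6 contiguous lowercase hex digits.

bb815c

Key "UzNcD" = 55 7a 4e 63 44 is 5 bytes > B = 3, so hash it first: H(key) = e7 dd, then zero-pad to 3 bytes: K' = e7 dd 00.
XOR each byte with 0x5c: e7⊕5c=bb, dd⊕5c=81, 00⊕5c=5c.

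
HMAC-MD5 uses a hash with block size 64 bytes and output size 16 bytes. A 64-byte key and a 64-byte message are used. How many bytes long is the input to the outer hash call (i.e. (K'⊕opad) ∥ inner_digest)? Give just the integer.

Key is 64 ≤ 64 bytes, zero-padded: |K'| = 64.
Outer input = (K'⊕opad) ∥ H(inner) → 64 + 16 = 80 bytes.

80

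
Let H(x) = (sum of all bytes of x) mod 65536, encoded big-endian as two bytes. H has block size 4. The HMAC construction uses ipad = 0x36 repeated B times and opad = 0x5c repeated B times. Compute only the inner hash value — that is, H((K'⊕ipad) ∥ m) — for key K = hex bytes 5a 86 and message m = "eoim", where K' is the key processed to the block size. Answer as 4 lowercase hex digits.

0332

Key hex bytes 5a 86 is 2 bytes ≤ B = 4; zero-pad to 4 bytes: K' = 5a 86 00 00.
K' ⊕ ipad = 6c b0 36 36.
Inner input = 6c b0 36 36 ∥ 65 6f 69 6d.
Inner hash: sum = 108+176+54+54+101+111+105+109 = 818 → 03 32.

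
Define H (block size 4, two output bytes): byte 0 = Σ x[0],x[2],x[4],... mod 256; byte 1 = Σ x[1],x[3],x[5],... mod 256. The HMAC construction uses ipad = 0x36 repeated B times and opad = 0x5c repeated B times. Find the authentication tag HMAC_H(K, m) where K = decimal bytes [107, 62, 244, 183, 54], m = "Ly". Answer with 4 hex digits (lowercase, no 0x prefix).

Key decimal bytes [107, 62, 244, 183, 54] = 6b 3e f4 b7 36 is 5 bytes > B = 4, so hash it first: H(key) = 95 f5, then zero-pad to 4 bytes: K' = 95 f5 00 00.
K' ⊕ ipad = a3 c3 36 36.  K' ⊕ opad = c9 a9 5c 5c.
Inner input = (K'⊕ipad) ∥ m = a3 c3 36 36 ∥ 4c 79.
Inner hash: even-index sum = 293 mod 256 = 37; odd-index sum = 370 mod 256 = 114 → 25 72.
Outer input = (K'⊕opad) ∥ inner = c9 a9 5c 5c ∥ 25 72.
Outer hash (tag): even-index sum = 330 mod 256 = 74; odd-index sum = 375 mod 256 = 119 → 4a 77.

4a77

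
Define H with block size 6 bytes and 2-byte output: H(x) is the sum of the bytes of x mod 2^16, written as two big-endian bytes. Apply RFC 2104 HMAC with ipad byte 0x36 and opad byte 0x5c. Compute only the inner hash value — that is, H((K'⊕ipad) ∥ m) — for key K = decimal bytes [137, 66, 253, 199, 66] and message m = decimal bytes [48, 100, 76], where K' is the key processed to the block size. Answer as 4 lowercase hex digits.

0479

Key decimal bytes [137, 66, 253, 199, 66] = 89 42 fd c7 42 is 5 bytes ≤ B = 6; zero-pad to 6 bytes: K' = 89 42 fd c7 42 00.
K' ⊕ ipad = bf 74 cb f1 74 36.
Inner input = bf 74 cb f1 74 36 ∥ 30 64 4c.
Inner hash: sum = 191+116+203+241+116+54+48+100+76 = 1145 → 04 79.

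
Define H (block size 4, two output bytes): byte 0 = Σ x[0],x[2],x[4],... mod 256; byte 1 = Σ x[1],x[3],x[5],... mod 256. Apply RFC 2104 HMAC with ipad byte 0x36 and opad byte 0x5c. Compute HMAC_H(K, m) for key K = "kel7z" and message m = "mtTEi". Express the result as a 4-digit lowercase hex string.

30b5

Key "kel7z" = 6b 65 6c 37 7a is 5 bytes > B = 4, so hash it first: H(key) = 51 9c, then zero-pad to 4 bytes: K' = 51 9c 00 00.
K' ⊕ ipad = 67 aa 36 36.  K' ⊕ opad = 0d c0 5c 5c.
Inner input = (K'⊕ipad) ∥ m = 67 aa 36 36 ∥ 6d 74 54 45 69.
Inner hash: even-index sum = 455 mod 256 = 199; odd-index sum = 409 mod 256 = 153 → c7 99.
Outer input = (K'⊕opad) ∥ inner = 0d c0 5c 5c ∥ c7 99.
Outer hash (tag): even-index sum = 304 mod 256 = 48; odd-index sum = 437 mod 256 = 181 → 30 b5.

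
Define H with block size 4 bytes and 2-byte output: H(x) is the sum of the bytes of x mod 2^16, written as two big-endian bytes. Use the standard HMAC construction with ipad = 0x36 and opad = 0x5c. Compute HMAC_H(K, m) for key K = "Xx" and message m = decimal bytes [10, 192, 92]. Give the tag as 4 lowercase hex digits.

Key "Xx" = 58 78 is 2 bytes ≤ B = 4; zero-pad to 4 bytes: K' = 58 78 00 00.
K' ⊕ ipad = 6e 4e 36 36.  K' ⊕ opad = 04 24 5c 5c.
Inner input = (K'⊕ipad) ∥ m = 6e 4e 36 36 ∥ 0a c0 5c.
Inner hash: sum = 110+78+54+54+10+192+92 = 590 → 02 4e.
Outer input = (K'⊕opad) ∥ inner = 04 24 5c 5c ∥ 02 4e.
Outer hash (tag): sum = 4+36+92+92+2+78 = 304 → 01 30.

0130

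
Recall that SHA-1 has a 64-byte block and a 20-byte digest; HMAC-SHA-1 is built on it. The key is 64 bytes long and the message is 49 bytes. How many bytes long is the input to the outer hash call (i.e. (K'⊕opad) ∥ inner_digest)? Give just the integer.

Key is 64 ≤ 64 bytes, zero-padded: |K'| = 64.
Outer input = (K'⊕opad) ∥ H(inner) → 64 + 20 = 84 bytes.

84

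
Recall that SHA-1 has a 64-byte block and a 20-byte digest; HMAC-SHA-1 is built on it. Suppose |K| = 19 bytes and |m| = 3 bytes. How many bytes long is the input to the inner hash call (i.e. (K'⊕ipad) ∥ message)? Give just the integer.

67

Key is 19 ≤ 64 bytes, zero-padded: |K'| = 64.
Inner input = (K'⊕ipad) ∥ m → 64 + 3 = 67 bytes.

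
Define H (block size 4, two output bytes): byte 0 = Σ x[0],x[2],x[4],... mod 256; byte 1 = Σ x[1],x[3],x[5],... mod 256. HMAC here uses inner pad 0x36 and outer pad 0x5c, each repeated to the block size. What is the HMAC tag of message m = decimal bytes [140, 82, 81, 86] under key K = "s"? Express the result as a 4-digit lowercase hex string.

Key "s" = 73 is 1 byte ≤ B = 4; zero-pad to 4 bytes: K' = 73 00 00 00.
K' ⊕ ipad = 45 36 36 36.  K' ⊕ opad = 2f 5c 5c 5c.
Inner input = (K'⊕ipad) ∥ m = 45 36 36 36 ∥ 8c 52 51 56.
Inner hash: even-index sum = 344 mod 256 = 88; odd-index sum = 276 mod 256 = 20 → 58 14.
Outer input = (K'⊕opad) ∥ inner = 2f 5c 5c 5c ∥ 58 14.
Outer hash (tag): even-index sum = 227 mod 256 = 227; odd-index sum = 204 mod 256 = 204 → e3 cc.

e3cc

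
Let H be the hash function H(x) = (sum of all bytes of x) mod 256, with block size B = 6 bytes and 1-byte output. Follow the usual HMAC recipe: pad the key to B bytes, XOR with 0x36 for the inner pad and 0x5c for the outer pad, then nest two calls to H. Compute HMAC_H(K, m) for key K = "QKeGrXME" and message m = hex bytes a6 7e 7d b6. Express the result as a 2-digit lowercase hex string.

Key "QKeGrXME" = 51 4b 65 47 72 58 4d 45 is 8 bytes > B = 6, so hash it first: H(key) = a4, then zero-pad to 6 bytes: K' = a4 00 00 00 00 00.
K' ⊕ ipad = 92 36 36 36 36 36.  K' ⊕ opad = f8 5c 5c 5c 5c 5c.
Inner input = (K'⊕ipad) ∥ m = 92 36 36 36 36 36 ∥ a6 7e 7d b6.
Inner hash: sum = 146+54+54+54+54+54+166+126+125+182 = 1015; mod 256 = 247 → f7.
Outer input = (K'⊕opad) ∥ inner = f8 5c 5c 5c 5c 5c ∥ f7.
Outer hash (tag): sum = 248+92+92+92+92+92+247 = 955; mod 256 = 187 → bb.

bb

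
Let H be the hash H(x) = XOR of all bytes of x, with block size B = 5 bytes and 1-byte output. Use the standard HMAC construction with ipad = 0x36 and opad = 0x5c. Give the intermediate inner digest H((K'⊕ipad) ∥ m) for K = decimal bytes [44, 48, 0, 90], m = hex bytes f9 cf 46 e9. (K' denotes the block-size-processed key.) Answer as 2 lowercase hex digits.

e9

Key decimal bytes [44, 48, 0, 90] = 2c 30 00 5a is 4 bytes ≤ B = 5; zero-pad to 5 bytes: K' = 2c 30 00 5a 00.
K' ⊕ ipad = 1a 06 36 6c 36.
Inner input = 1a 06 36 6c 36 ∥ f9 cf 46 e9.
Inner hash: XOR 1a⊕06⊕36⊕6c⊕36⊕f9⊕cf⊕46⊕e9 = e9.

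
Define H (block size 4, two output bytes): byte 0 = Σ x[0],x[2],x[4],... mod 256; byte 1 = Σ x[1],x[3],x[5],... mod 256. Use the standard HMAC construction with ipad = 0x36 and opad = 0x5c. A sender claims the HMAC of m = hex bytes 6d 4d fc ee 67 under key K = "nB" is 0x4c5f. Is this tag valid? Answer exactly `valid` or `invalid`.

invalid

Key "nB" = 6e 42 is 2 bytes ≤ B = 4; zero-pad to 4 bytes: K' = 6e 42 00 00.
K' ⊕ ipad = 58 74 36 36; K' ⊕ opad = 32 1e 5c 5c.
Inner hash: even-index sum = 606 mod 256 = 94; odd-index sum = 485 mod 256 = 229 → 5e e5.
Outer hash (recomputed tag): even-index sum = 236 mod 256 = 236; odd-index sum = 351 mod 256 = 95 → ec 5f.
Recomputed tag = ec5f; claimed = 4c5f → mismatch.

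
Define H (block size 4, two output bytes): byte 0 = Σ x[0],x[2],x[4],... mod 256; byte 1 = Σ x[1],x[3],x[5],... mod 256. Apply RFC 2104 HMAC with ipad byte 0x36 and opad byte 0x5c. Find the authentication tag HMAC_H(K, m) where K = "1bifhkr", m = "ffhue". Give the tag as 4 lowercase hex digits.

2fe1

Key "1bifhkr" = 31 62 69 66 68 6b 72 is 7 bytes > B = 4, so hash it first: H(key) = 74 33, then zero-pad to 4 bytes: K' = 74 33 00 00.
K' ⊕ ipad = 42 05 36 36.  K' ⊕ opad = 28 6f 5c 5c.
Inner input = (K'⊕ipad) ∥ m = 42 05 36 36 ∥ 66 66 68 75 65.
Inner hash: even-index sum = 427 mod 256 = 171; odd-index sum = 278 mod 256 = 22 → ab 16.
Outer input = (K'⊕opad) ∥ inner = 28 6f 5c 5c ∥ ab 16.
Outer hash (tag): even-index sum = 303 mod 256 = 47; odd-index sum = 225 mod 256 = 225 → 2f e1.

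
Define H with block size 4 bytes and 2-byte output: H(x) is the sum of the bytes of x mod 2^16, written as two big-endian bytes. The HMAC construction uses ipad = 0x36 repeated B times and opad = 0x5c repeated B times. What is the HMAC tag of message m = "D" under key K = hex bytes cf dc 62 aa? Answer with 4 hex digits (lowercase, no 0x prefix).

Key hex bytes cf dc 62 aa is exactly B = 4 bytes: K' = cf dc 62 aa.
K' ⊕ ipad = f9 ea 54 9c.  K' ⊕ opad = 93 80 3e f6.
Inner input = (K'⊕ipad) ∥ m = f9 ea 54 9c ∥ 44.
Inner hash: sum = 249+234+84+156+68 = 791 → 03 17.
Outer input = (K'⊕opad) ∥ inner = 93 80 3e f6 ∥ 03 17.
Outer hash (tag): sum = 147+128+62+246+3+23 = 609 → 02 61.

0261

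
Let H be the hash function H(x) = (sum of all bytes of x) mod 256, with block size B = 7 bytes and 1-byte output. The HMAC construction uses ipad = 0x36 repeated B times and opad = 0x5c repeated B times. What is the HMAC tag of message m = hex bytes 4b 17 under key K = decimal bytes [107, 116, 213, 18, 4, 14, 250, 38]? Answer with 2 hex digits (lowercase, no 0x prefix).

40

Key decimal bytes [107, 116, 213, 18, 4, 14, 250, 38] = 6b 74 d5 12 04 0e fa 26 is 8 bytes > B = 7, so hash it first: H(key) = f8, then zero-pad to 7 bytes: K' = f8 00 00 00 00 00 00.
K' ⊕ ipad = ce 36 36 36 36 36 36.  K' ⊕ opad = a4 5c 5c 5c 5c 5c 5c.
Inner input = (K'⊕ipad) ∥ m = ce 36 36 36 36 36 36 ∥ 4b 17.
Inner hash: sum = 206+54+54+54+54+54+54+75+23 = 628; mod 256 = 116 → 74.
Outer input = (K'⊕opad) ∥ inner = a4 5c 5c 5c 5c 5c 5c ∥ 74.
Outer hash (tag): sum = 164+92+92+92+92+92+92+116 = 832; mod 256 = 64 → 40.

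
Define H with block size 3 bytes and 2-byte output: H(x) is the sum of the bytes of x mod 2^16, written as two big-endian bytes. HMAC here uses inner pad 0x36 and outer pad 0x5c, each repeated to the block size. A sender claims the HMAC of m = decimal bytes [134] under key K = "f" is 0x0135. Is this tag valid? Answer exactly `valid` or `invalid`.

valid

Key "f" = 66 is 1 byte ≤ B = 3; zero-pad to 3 bytes: K' = 66 00 00.
K' ⊕ ipad = 50 36 36; K' ⊕ opad = 3a 5c 5c.
Inner hash: sum = 80+54+54+134 = 322 → 01 42.
Outer hash (recomputed tag): sum = 58+92+92+1+66 = 309 → 01 35.
Recomputed tag = 0135; claimed = 0135 → match.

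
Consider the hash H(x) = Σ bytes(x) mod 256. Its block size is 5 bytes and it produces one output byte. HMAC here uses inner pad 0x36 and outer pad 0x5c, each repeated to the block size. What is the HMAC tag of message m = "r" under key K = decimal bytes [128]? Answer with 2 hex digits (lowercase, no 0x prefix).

Key decimal bytes [128] = 80 is 1 byte ≤ B = 5; zero-pad to 5 bytes: K' = 80 00 00 00 00.
K' ⊕ ipad = b6 36 36 36 36.  K' ⊕ opad = dc 5c 5c 5c 5c.
Inner input = (K'⊕ipad) ∥ m = b6 36 36 36 36 ∥ 72.
Inner hash: sum = 182+54+54+54+54+114 = 512; mod 256 = 0 → 00.
Outer input = (K'⊕opad) ∥ inner = dc 5c 5c 5c 5c ∥ 00.
Outer hash (tag): sum = 220+92+92+92+92+0 = 588; mod 256 = 76 → 4c.

4c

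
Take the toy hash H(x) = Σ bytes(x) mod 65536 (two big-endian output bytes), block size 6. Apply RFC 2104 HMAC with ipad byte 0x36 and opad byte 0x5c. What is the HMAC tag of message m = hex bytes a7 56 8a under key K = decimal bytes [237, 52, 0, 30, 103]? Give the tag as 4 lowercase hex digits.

Key decimal bytes [237, 52, 0, 30, 103] = ed 34 00 1e 67 is 5 bytes ≤ B = 6; zero-pad to 6 bytes: K' = ed 34 00 1e 67 00.
K' ⊕ ipad = db 02 36 28 51 36.  K' ⊕ opad = b1 68 5c 42 3b 5c.
Inner input = (K'⊕ipad) ∥ m = db 02 36 28 51 36 ∥ a7 56 8a.
Inner hash: sum = 219+2+54+40+81+54+167+86+138 = 841 → 03 49.
Outer input = (K'⊕opad) ∥ inner = b1 68 5c 42 3b 5c ∥ 03 49.
Outer hash (tag): sum = 177+104+92+66+59+92+3+73 = 666 → 02 9a.

029a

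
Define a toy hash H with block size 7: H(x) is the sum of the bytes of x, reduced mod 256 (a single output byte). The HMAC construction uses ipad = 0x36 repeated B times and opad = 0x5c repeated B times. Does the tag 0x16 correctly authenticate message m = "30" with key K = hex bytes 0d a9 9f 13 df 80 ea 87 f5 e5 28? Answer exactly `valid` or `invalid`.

invalid

Key hex bytes 0d a9 9f 13 df 80 ea 87 f5 e5 28 is 11 bytes > B = 7, so hash it first: H(key) = 3a, then zero-pad to 7 bytes: K' = 3a 00 00 00 00 00 00.
K' ⊕ ipad = 0c 36 36 36 36 36 36; K' ⊕ opad = 66 5c 5c 5c 5c 5c 5c.
Inner hash: sum = 12+54+54+54+54+54+54+51+48 = 435; mod 256 = 179 → b3.
Outer hash (recomputed tag): sum = 102+92+92+92+92+92+92+179 = 833; mod 256 = 65 → 41.
Recomputed tag = 41; claimed = 16 → mismatch.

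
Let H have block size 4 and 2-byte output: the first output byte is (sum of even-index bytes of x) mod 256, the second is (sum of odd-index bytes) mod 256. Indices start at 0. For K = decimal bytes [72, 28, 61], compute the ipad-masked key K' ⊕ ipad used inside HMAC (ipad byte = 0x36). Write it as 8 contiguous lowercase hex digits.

7e2a0b36

Key decimal bytes [72, 28, 61] = 48 1c 3d is 3 bytes ≤ B = 4; zero-pad to 4 bytes: K' = 48 1c 3d 00.
XOR each byte with 0x36: 48⊕36=7e, 1c⊕36=2a, 3d⊕36=0b, 00⊕36=36.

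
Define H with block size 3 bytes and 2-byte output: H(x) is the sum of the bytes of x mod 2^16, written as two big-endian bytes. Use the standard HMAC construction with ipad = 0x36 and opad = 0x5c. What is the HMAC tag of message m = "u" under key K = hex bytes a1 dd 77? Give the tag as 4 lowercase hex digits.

Key hex bytes a1 dd 77 is exactly B = 3 bytes: K' = a1 dd 77.
K' ⊕ ipad = 97 eb 41.  K' ⊕ opad = fd 81 2b.
Inner input = (K'⊕ipad) ∥ m = 97 eb 41 ∥ 75.
Inner hash: sum = 151+235+65+117 = 568 → 02 38.
Outer input = (K'⊕opad) ∥ inner = fd 81 2b ∥ 02 38.
Outer hash (tag): sum = 253+129+43+2+56 = 483 → 01 e3.

01e3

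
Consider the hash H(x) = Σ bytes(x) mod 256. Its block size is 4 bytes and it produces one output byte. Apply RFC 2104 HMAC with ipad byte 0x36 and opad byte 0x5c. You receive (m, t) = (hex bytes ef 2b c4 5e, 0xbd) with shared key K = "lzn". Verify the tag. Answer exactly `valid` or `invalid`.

Key "lzn" = 6c 7a 6e is 3 bytes ≤ B = 4; zero-pad to 4 bytes: K' = 6c 7a 6e 00.
K' ⊕ ipad = 5a 4c 58 36; K' ⊕ opad = 30 26 32 5c.
Inner hash: sum = 90+76+88+54+239+43+196+94 = 880; mod 256 = 112 → 70.
Outer hash (recomputed tag): sum = 48+38+50+92+112 = 340; mod 256 = 84 → 54.
Recomputed tag = 54; claimed = bd → mismatch.

invalid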